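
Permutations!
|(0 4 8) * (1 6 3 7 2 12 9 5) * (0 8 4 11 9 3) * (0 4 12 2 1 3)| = |(0 11 9 5 3 7 1 6 4 12)| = 10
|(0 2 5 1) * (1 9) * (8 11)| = 10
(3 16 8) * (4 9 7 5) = [0, 1, 2, 16, 9, 4, 6, 5, 3, 7, 10, 11, 12, 13, 14, 15, 8] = (3 16 8)(4 9 7 5)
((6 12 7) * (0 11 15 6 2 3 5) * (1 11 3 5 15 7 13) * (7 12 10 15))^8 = (0 2 3 5 7)(6 15 10)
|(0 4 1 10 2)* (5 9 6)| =15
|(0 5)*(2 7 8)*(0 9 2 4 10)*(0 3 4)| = 6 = |(0 5 9 2 7 8)(3 4 10)|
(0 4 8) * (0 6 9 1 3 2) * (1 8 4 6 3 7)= (0 6 9 8 3 2)(1 7)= [6, 7, 0, 2, 4, 5, 9, 1, 3, 8]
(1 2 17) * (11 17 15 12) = (1 2 15 12 11 17) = [0, 2, 15, 3, 4, 5, 6, 7, 8, 9, 10, 17, 11, 13, 14, 12, 16, 1]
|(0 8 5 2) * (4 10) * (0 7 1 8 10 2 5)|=7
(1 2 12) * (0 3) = (0 3)(1 2 12) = [3, 2, 12, 0, 4, 5, 6, 7, 8, 9, 10, 11, 1]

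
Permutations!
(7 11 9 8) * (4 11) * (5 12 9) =(4 11 5 12 9 8 7) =[0, 1, 2, 3, 11, 12, 6, 4, 7, 8, 10, 5, 9]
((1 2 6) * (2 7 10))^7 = ((1 7 10 2 6))^7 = (1 10 6 7 2)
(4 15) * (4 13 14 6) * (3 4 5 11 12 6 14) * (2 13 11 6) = (2 13 3 4 15 11 12)(5 6) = [0, 1, 13, 4, 15, 6, 5, 7, 8, 9, 10, 12, 2, 3, 14, 11]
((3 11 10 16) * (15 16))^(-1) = ((3 11 10 15 16))^(-1) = (3 16 15 10 11)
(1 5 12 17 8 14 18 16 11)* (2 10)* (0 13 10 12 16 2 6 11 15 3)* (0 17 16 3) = (0 13 10 6 11 1 5 3 17 8 14 18 2 12 16 15) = [13, 5, 12, 17, 4, 3, 11, 7, 14, 9, 6, 1, 16, 10, 18, 0, 15, 8, 2]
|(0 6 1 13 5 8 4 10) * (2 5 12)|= |(0 6 1 13 12 2 5 8 4 10)|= 10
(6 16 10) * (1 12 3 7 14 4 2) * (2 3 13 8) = [0, 12, 1, 7, 3, 5, 16, 14, 2, 9, 6, 11, 13, 8, 4, 15, 10] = (1 12 13 8 2)(3 7 14 4)(6 16 10)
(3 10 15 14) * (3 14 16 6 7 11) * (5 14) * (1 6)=[0, 6, 2, 10, 4, 14, 7, 11, 8, 9, 15, 3, 12, 13, 5, 16, 1]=(1 6 7 11 3 10 15 16)(5 14)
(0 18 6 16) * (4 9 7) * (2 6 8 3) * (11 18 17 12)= [17, 1, 6, 2, 9, 5, 16, 4, 3, 7, 10, 18, 11, 13, 14, 15, 0, 12, 8]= (0 17 12 11 18 8 3 2 6 16)(4 9 7)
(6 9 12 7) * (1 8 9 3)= (1 8 9 12 7 6 3)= [0, 8, 2, 1, 4, 5, 3, 6, 9, 12, 10, 11, 7]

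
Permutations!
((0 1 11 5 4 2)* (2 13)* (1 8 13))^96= ((0 8 13 2)(1 11 5 4))^96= (13)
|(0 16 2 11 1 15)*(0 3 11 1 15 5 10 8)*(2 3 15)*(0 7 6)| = |(0 16 3 11 2 1 5 10 8 7 6)| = 11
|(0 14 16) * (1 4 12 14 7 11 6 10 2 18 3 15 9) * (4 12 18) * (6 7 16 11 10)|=|(0 16)(1 12 14 11 7 10 2 4 18 3 15 9)|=12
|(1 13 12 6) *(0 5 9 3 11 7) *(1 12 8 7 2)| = 10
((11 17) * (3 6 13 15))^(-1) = ((3 6 13 15)(11 17))^(-1) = (3 15 13 6)(11 17)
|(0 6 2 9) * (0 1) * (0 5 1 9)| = |(9)(0 6 2)(1 5)| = 6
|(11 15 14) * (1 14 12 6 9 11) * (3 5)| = 10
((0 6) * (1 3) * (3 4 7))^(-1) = (0 6)(1 3 7 4)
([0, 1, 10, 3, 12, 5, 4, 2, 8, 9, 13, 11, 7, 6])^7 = (13)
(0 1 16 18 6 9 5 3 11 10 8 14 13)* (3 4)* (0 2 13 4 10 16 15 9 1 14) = (0 14 4 3 11 16 18 6 1 15 9 5 10 8)(2 13) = [14, 15, 13, 11, 3, 10, 1, 7, 0, 5, 8, 16, 12, 2, 4, 9, 18, 17, 6]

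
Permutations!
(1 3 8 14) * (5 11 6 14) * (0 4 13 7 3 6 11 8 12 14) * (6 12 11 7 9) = (0 4 13 9 6)(1 12 14)(3 11 7)(5 8) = [4, 12, 2, 11, 13, 8, 0, 3, 5, 6, 10, 7, 14, 9, 1]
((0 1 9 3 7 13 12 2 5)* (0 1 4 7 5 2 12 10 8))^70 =((0 4 7 13 10 8)(1 9 3 5))^70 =(0 10 7)(1 3)(4 8 13)(5 9)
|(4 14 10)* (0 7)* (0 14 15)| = 6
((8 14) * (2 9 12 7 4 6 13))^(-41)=(2 9 12 7 4 6 13)(8 14)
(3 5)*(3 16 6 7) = (3 5 16 6 7) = [0, 1, 2, 5, 4, 16, 7, 3, 8, 9, 10, 11, 12, 13, 14, 15, 6]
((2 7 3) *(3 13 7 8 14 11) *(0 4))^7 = ((0 4)(2 8 14 11 3)(7 13))^7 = (0 4)(2 14 3 8 11)(7 13)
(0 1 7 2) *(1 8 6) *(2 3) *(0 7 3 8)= (1 3 2 7 8 6)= [0, 3, 7, 2, 4, 5, 1, 8, 6]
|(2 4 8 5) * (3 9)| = |(2 4 8 5)(3 9)| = 4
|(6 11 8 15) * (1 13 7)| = |(1 13 7)(6 11 8 15)| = 12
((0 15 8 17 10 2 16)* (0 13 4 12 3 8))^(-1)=(0 15)(2 10 17 8 3 12 4 13 16)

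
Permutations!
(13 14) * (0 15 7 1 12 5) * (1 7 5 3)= (0 15 5)(1 12 3)(13 14)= [15, 12, 2, 1, 4, 0, 6, 7, 8, 9, 10, 11, 3, 14, 13, 5]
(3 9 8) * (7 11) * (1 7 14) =[0, 7, 2, 9, 4, 5, 6, 11, 3, 8, 10, 14, 12, 13, 1] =(1 7 11 14)(3 9 8)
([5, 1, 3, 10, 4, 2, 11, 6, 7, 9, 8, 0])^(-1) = (0 11 6 7 8 10 3 2 5)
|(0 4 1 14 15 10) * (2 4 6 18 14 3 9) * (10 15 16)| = |(0 6 18 14 16 10)(1 3 9 2 4)| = 30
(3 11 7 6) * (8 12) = (3 11 7 6)(8 12) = [0, 1, 2, 11, 4, 5, 3, 6, 12, 9, 10, 7, 8]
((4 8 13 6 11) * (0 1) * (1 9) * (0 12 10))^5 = (13)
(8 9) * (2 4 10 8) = [0, 1, 4, 3, 10, 5, 6, 7, 9, 2, 8] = (2 4 10 8 9)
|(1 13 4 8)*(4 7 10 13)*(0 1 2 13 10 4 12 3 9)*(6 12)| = |(0 1 6 12 3 9)(2 13 7 4 8)| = 30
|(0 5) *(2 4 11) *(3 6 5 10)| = 15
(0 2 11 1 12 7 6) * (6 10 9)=(0 2 11 1 12 7 10 9 6)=[2, 12, 11, 3, 4, 5, 0, 10, 8, 6, 9, 1, 7]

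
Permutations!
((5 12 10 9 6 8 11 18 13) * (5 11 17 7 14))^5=(5 8 12 17 10 7 9 14 6)(11 13 18)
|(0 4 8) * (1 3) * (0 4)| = 2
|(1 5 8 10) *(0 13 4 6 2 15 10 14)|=|(0 13 4 6 2 15 10 1 5 8 14)|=11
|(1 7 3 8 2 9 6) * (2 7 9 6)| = |(1 9 2 6)(3 8 7)| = 12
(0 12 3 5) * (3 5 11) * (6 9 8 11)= [12, 1, 2, 6, 4, 0, 9, 7, 11, 8, 10, 3, 5]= (0 12 5)(3 6 9 8 11)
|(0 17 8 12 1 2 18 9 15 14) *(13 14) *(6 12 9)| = |(0 17 8 9 15 13 14)(1 2 18 6 12)| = 35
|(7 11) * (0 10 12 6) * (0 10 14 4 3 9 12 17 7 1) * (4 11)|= 8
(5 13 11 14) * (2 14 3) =(2 14 5 13 11 3) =[0, 1, 14, 2, 4, 13, 6, 7, 8, 9, 10, 3, 12, 11, 5]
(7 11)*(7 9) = (7 11 9) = [0, 1, 2, 3, 4, 5, 6, 11, 8, 7, 10, 9]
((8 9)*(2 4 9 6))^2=(2 9 6 4 8)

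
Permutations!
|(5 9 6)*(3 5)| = 4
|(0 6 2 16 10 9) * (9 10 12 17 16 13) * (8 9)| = 6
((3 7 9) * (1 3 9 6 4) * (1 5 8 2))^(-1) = ((9)(1 3 7 6 4 5 8 2))^(-1) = (9)(1 2 8 5 4 6 7 3)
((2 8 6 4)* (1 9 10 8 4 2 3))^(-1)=(1 3 4 2 6 8 10 9)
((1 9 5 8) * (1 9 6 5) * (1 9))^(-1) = (9)(1 8 5 6)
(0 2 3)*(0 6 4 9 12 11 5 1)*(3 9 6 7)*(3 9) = (0 2 3 7 9 12 11 5 1)(4 6) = [2, 0, 3, 7, 6, 1, 4, 9, 8, 12, 10, 5, 11]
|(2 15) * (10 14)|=2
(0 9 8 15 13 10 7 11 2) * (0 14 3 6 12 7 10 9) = [0, 1, 14, 6, 4, 5, 12, 11, 15, 8, 10, 2, 7, 9, 3, 13] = (2 14 3 6 12 7 11)(8 15 13 9)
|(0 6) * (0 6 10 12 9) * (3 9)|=|(0 10 12 3 9)|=5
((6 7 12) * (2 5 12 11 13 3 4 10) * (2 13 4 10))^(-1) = (2 4 11 7 6 12 5)(3 13 10)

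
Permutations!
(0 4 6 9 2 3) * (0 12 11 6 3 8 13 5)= [4, 1, 8, 12, 3, 0, 9, 7, 13, 2, 10, 6, 11, 5]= (0 4 3 12 11 6 9 2 8 13 5)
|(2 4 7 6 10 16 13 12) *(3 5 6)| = |(2 4 7 3 5 6 10 16 13 12)| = 10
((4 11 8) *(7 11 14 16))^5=((4 14 16 7 11 8))^5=(4 8 11 7 16 14)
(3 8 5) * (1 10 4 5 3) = [0, 10, 2, 8, 5, 1, 6, 7, 3, 9, 4] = (1 10 4 5)(3 8)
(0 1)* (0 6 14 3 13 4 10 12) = (0 1 6 14 3 13 4 10 12) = [1, 6, 2, 13, 10, 5, 14, 7, 8, 9, 12, 11, 0, 4, 3]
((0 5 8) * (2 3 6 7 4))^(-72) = ((0 5 8)(2 3 6 7 4))^(-72) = (8)(2 7 3 4 6)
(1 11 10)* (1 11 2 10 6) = (1 2 10 11 6) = [0, 2, 10, 3, 4, 5, 1, 7, 8, 9, 11, 6]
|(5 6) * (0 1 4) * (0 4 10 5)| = |(0 1 10 5 6)| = 5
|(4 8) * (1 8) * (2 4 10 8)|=|(1 2 4)(8 10)|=6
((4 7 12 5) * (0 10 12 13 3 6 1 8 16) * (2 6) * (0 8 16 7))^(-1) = (0 4 5 12 10)(1 6 2 3 13 7 8 16)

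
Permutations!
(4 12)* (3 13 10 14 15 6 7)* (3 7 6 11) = [0, 1, 2, 13, 12, 5, 6, 7, 8, 9, 14, 3, 4, 10, 15, 11] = (3 13 10 14 15 11)(4 12)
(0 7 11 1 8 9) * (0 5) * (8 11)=(0 7 8 9 5)(1 11)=[7, 11, 2, 3, 4, 0, 6, 8, 9, 5, 10, 1]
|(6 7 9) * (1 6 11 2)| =|(1 6 7 9 11 2)| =6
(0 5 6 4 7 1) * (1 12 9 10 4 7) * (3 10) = (0 5 6 7 12 9 3 10 4 1) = [5, 0, 2, 10, 1, 6, 7, 12, 8, 3, 4, 11, 9]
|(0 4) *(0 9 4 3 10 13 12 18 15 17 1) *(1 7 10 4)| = 35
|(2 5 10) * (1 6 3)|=|(1 6 3)(2 5 10)|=3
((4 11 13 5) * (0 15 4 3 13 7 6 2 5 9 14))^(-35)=(0 15 4 11 7 6 2 5 3 13 9 14)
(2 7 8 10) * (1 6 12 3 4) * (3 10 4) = [0, 6, 7, 3, 1, 5, 12, 8, 4, 9, 2, 11, 10] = (1 6 12 10 2 7 8 4)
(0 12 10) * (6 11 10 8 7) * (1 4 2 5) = [12, 4, 5, 3, 2, 1, 11, 6, 7, 9, 0, 10, 8] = (0 12 8 7 6 11 10)(1 4 2 5)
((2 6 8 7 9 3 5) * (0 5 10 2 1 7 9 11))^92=(0 1 11 5 7)(2 8 3)(6 9 10)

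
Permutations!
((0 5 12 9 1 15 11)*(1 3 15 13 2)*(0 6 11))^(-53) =(0 5 12 9 3 15)(1 13 2)(6 11)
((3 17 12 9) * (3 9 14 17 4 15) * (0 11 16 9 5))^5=(3 15 4)(12 17 14)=((0 11 16 9 5)(3 4 15)(12 14 17))^5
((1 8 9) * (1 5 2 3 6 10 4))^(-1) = ((1 8 9 5 2 3 6 10 4))^(-1) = (1 4 10 6 3 2 5 9 8)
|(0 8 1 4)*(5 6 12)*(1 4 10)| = 6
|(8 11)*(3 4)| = |(3 4)(8 11)| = 2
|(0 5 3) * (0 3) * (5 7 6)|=4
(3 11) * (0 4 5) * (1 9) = (0 4 5)(1 9)(3 11) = [4, 9, 2, 11, 5, 0, 6, 7, 8, 1, 10, 3]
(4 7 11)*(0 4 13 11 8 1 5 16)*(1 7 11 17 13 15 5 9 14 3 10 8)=[4, 9, 2, 10, 11, 16, 6, 1, 7, 14, 8, 15, 12, 17, 3, 5, 0, 13]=(0 4 11 15 5 16)(1 9 14 3 10 8 7)(13 17)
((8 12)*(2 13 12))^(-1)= ((2 13 12 8))^(-1)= (2 8 12 13)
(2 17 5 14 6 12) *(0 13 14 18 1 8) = (0 13 14 6 12 2 17 5 18 1 8) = [13, 8, 17, 3, 4, 18, 12, 7, 0, 9, 10, 11, 2, 14, 6, 15, 16, 5, 1]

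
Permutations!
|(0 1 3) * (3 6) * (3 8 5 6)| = 3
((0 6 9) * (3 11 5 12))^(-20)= (12)(0 6 9)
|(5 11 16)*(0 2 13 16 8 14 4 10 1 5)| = |(0 2 13 16)(1 5 11 8 14 4 10)| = 28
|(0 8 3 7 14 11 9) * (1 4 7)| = 9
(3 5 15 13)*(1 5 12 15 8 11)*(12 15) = (1 5 8 11)(3 15 13) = [0, 5, 2, 15, 4, 8, 6, 7, 11, 9, 10, 1, 12, 3, 14, 13]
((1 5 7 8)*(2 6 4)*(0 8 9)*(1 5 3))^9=((0 8 5 7 9)(1 3)(2 6 4))^9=(0 9 7 5 8)(1 3)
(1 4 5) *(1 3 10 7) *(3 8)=(1 4 5 8 3 10 7)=[0, 4, 2, 10, 5, 8, 6, 1, 3, 9, 7]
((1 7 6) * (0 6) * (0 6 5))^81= ((0 5)(1 7 6))^81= (7)(0 5)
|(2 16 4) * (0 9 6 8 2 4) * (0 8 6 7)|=3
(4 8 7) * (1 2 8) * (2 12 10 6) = [0, 12, 8, 3, 1, 5, 2, 4, 7, 9, 6, 11, 10] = (1 12 10 6 2 8 7 4)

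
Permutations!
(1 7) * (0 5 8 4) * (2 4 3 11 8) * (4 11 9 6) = [5, 7, 11, 9, 0, 2, 4, 1, 3, 6, 10, 8] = (0 5 2 11 8 3 9 6 4)(1 7)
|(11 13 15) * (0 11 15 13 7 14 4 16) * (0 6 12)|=8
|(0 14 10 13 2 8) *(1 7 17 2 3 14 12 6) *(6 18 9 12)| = 84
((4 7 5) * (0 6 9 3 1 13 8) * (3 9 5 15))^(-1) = (0 8 13 1 3 15 7 4 5 6)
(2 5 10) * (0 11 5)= [11, 1, 0, 3, 4, 10, 6, 7, 8, 9, 2, 5]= (0 11 5 10 2)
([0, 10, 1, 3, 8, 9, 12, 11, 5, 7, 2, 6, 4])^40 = (12)(1 10 2)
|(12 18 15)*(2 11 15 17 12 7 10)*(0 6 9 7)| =24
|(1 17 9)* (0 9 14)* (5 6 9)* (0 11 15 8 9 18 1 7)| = |(0 5 6 18 1 17 14 11 15 8 9 7)| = 12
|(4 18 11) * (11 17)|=4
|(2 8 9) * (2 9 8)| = |(9)| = 1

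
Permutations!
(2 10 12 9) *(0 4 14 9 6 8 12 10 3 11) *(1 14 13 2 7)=(0 4 13 2 3 11)(1 14 9 7)(6 8 12)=[4, 14, 3, 11, 13, 5, 8, 1, 12, 7, 10, 0, 6, 2, 9]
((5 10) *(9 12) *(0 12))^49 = (0 12 9)(5 10) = ((0 12 9)(5 10))^49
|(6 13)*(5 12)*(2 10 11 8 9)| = |(2 10 11 8 9)(5 12)(6 13)| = 10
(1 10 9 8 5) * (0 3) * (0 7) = (0 3 7)(1 10 9 8 5) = [3, 10, 2, 7, 4, 1, 6, 0, 5, 8, 9]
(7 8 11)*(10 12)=[0, 1, 2, 3, 4, 5, 6, 8, 11, 9, 12, 7, 10]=(7 8 11)(10 12)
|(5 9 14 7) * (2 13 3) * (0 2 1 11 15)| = |(0 2 13 3 1 11 15)(5 9 14 7)| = 28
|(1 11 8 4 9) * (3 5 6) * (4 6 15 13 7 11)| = 24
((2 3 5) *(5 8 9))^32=((2 3 8 9 5))^32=(2 8 5 3 9)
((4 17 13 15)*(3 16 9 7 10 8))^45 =((3 16 9 7 10 8)(4 17 13 15))^45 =(3 7)(4 17 13 15)(8 9)(10 16)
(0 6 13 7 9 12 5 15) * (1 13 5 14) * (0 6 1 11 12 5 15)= (0 1 13 7 9 5)(6 15)(11 12 14)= [1, 13, 2, 3, 4, 0, 15, 9, 8, 5, 10, 12, 14, 7, 11, 6]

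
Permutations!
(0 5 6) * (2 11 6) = (0 5 2 11 6) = [5, 1, 11, 3, 4, 2, 0, 7, 8, 9, 10, 6]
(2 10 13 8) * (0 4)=[4, 1, 10, 3, 0, 5, 6, 7, 2, 9, 13, 11, 12, 8]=(0 4)(2 10 13 8)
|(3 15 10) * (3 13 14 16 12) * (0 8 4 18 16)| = 11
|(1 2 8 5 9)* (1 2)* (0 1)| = |(0 1)(2 8 5 9)| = 4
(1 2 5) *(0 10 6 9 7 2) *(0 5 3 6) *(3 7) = (0 10)(1 5)(2 7)(3 6 9) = [10, 5, 7, 6, 4, 1, 9, 2, 8, 3, 0]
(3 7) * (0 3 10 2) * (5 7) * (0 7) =(0 3 5)(2 7 10) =[3, 1, 7, 5, 4, 0, 6, 10, 8, 9, 2]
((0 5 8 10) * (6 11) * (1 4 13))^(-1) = ((0 5 8 10)(1 4 13)(6 11))^(-1) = (0 10 8 5)(1 13 4)(6 11)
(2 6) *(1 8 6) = (1 8 6 2) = [0, 8, 1, 3, 4, 5, 2, 7, 6]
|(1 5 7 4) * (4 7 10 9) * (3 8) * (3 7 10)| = |(1 5 3 8 7 10 9 4)| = 8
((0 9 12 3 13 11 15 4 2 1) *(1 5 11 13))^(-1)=(0 1 3 12 9)(2 4 15 11 5)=((0 9 12 3 1)(2 5 11 15 4))^(-1)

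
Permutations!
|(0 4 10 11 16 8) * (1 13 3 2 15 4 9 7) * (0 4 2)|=|(0 9 7 1 13 3)(2 15)(4 10 11 16 8)|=30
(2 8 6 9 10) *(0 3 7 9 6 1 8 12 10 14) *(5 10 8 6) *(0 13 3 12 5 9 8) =[12, 6, 5, 7, 4, 10, 9, 8, 1, 14, 2, 11, 0, 3, 13] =(0 12)(1 6 9 14 13 3 7 8)(2 5 10)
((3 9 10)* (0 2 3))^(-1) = (0 10 9 3 2)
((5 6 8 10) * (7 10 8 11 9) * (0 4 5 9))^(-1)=(0 11 6 5 4)(7 9 10)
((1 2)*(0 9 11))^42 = (11)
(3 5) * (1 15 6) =(1 15 6)(3 5) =[0, 15, 2, 5, 4, 3, 1, 7, 8, 9, 10, 11, 12, 13, 14, 6]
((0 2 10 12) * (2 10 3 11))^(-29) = ((0 10 12)(2 3 11))^(-29) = (0 10 12)(2 3 11)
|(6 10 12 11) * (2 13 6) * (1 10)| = |(1 10 12 11 2 13 6)| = 7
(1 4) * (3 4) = (1 3 4) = [0, 3, 2, 4, 1]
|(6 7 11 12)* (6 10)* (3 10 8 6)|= |(3 10)(6 7 11 12 8)|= 10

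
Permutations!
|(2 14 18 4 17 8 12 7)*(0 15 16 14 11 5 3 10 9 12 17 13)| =|(0 15 16 14 18 4 13)(2 11 5 3 10 9 12 7)(8 17)| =56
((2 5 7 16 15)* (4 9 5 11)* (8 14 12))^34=((2 11 4 9 5 7 16 15)(8 14 12))^34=(2 4 5 16)(7 15 11 9)(8 14 12)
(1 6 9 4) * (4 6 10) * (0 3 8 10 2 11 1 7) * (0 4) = (0 3 8 10)(1 2 11)(4 7)(6 9) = [3, 2, 11, 8, 7, 5, 9, 4, 10, 6, 0, 1]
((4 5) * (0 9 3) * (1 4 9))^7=(0 1 4 5 9 3)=((0 1 4 5 9 3))^7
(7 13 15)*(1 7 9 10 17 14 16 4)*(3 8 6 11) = (1 7 13 15 9 10 17 14 16 4)(3 8 6 11) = [0, 7, 2, 8, 1, 5, 11, 13, 6, 10, 17, 3, 12, 15, 16, 9, 4, 14]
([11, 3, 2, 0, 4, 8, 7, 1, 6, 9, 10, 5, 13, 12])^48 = [0, 1, 2, 3, 4, 5, 6, 7, 8, 9, 10, 11, 12, 13]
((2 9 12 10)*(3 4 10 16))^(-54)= (2 12 3 10 9 16 4)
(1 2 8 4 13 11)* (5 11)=(1 2 8 4 13 5 11)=[0, 2, 8, 3, 13, 11, 6, 7, 4, 9, 10, 1, 12, 5]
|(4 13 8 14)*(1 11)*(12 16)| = 4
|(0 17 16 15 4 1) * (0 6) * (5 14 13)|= 21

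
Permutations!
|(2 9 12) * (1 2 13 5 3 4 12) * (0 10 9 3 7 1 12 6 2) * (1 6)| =|(0 10 9 12 13 5 7 6 2 3 4 1)| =12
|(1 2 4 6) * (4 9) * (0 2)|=6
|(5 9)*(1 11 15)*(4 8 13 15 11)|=|(1 4 8 13 15)(5 9)|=10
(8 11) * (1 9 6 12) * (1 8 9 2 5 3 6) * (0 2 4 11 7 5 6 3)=(0 2 6 12 8 7 5)(1 4 11 9)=[2, 4, 6, 3, 11, 0, 12, 5, 7, 1, 10, 9, 8]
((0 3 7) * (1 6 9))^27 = ((0 3 7)(1 6 9))^27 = (9)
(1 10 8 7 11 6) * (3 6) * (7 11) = (1 10 8 11 3 6) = [0, 10, 2, 6, 4, 5, 1, 7, 11, 9, 8, 3]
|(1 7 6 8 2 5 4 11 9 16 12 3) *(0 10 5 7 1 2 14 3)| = |(0 10 5 4 11 9 16 12)(2 7 6 8 14 3)| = 24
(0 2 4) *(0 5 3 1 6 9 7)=[2, 6, 4, 1, 5, 3, 9, 0, 8, 7]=(0 2 4 5 3 1 6 9 7)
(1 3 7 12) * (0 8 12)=(0 8 12 1 3 7)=[8, 3, 2, 7, 4, 5, 6, 0, 12, 9, 10, 11, 1]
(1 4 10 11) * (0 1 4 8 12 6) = (0 1 8 12 6)(4 10 11) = [1, 8, 2, 3, 10, 5, 0, 7, 12, 9, 11, 4, 6]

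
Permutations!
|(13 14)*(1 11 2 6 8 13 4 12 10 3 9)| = 12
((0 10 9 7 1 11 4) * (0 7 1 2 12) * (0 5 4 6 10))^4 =(1 9 10 6 11)(2 7 4 5 12)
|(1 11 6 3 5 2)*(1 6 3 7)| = |(1 11 3 5 2 6 7)| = 7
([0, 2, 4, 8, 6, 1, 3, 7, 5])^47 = (1 8 6 2 5 3 4)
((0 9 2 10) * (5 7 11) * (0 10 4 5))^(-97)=(0 9 2 4 5 7 11)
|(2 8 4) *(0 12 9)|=3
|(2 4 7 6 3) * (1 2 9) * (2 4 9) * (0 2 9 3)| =|(0 2 3 9 1 4 7 6)| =8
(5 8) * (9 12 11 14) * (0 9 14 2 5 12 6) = (14)(0 9 6)(2 5 8 12 11) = [9, 1, 5, 3, 4, 8, 0, 7, 12, 6, 10, 2, 11, 13, 14]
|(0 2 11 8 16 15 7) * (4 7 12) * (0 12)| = 6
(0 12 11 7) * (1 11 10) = [12, 11, 2, 3, 4, 5, 6, 0, 8, 9, 1, 7, 10] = (0 12 10 1 11 7)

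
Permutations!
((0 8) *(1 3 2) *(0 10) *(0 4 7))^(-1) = (0 7 4 10 8)(1 2 3) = ((0 8 10 4 7)(1 3 2))^(-1)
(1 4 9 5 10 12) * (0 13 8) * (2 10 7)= (0 13 8)(1 4 9 5 7 2 10 12)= [13, 4, 10, 3, 9, 7, 6, 2, 0, 5, 12, 11, 1, 8]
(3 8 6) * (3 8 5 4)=(3 5 4)(6 8)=[0, 1, 2, 5, 3, 4, 8, 7, 6]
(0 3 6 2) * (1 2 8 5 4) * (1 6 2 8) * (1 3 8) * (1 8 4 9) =(0 4 6 3 2)(1 8 5 9) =[4, 8, 0, 2, 6, 9, 3, 7, 5, 1]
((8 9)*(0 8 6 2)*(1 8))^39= ((0 1 8 9 6 2))^39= (0 9)(1 6)(2 8)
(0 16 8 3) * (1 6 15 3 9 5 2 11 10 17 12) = [16, 6, 11, 0, 4, 2, 15, 7, 9, 5, 17, 10, 1, 13, 14, 3, 8, 12] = (0 16 8 9 5 2 11 10 17 12 1 6 15 3)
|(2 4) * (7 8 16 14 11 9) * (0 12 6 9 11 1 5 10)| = 22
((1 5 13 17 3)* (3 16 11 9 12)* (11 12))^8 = (1 5 13 17 16 12 3) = ((1 5 13 17 16 12 3)(9 11))^8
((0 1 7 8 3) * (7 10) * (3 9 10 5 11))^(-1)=(0 3 11 5 1)(7 10 9 8)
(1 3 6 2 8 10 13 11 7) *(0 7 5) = (0 7 1 3 6 2 8 10 13 11 5) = [7, 3, 8, 6, 4, 0, 2, 1, 10, 9, 13, 5, 12, 11]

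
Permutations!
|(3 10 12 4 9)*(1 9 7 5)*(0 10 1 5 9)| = 8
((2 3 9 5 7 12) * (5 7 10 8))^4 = (2 12 7 9 3)(5 10 8)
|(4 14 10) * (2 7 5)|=3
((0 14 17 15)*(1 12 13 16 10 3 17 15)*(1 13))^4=(0 14 15)(3 10 16 13 17)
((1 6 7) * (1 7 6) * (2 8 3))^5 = ((2 8 3))^5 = (2 3 8)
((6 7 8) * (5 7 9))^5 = ((5 7 8 6 9))^5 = (9)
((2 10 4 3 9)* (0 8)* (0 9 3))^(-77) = (0 8 9 2 10 4)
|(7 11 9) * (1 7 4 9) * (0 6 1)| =10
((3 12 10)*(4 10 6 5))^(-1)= (3 10 4 5 6 12)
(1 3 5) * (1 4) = (1 3 5 4) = [0, 3, 2, 5, 1, 4]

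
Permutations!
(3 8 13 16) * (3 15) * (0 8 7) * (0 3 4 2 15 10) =(0 8 13 16 10)(2 15 4)(3 7) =[8, 1, 15, 7, 2, 5, 6, 3, 13, 9, 0, 11, 12, 16, 14, 4, 10]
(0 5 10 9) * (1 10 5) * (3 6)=(0 1 10 9)(3 6)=[1, 10, 2, 6, 4, 5, 3, 7, 8, 0, 9]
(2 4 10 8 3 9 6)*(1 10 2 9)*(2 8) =(1 10 2 4 8 3)(6 9) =[0, 10, 4, 1, 8, 5, 9, 7, 3, 6, 2]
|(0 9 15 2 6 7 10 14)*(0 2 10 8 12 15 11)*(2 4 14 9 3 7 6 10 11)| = |(0 3 7 8 12 15 11)(2 10 9)(4 14)| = 42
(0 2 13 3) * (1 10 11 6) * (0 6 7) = (0 2 13 3 6 1 10 11 7) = [2, 10, 13, 6, 4, 5, 1, 0, 8, 9, 11, 7, 12, 3]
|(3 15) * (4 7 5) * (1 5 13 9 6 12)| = |(1 5 4 7 13 9 6 12)(3 15)| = 8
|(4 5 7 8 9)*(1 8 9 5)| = |(1 8 5 7 9 4)| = 6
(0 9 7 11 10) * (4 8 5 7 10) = (0 9 10)(4 8 5 7 11) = [9, 1, 2, 3, 8, 7, 6, 11, 5, 10, 0, 4]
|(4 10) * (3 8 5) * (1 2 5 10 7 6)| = |(1 2 5 3 8 10 4 7 6)| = 9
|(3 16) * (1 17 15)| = 6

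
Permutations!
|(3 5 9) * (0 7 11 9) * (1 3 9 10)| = 7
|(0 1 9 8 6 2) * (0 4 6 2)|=|(0 1 9 8 2 4 6)|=7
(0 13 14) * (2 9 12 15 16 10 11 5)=(0 13 14)(2 9 12 15 16 10 11 5)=[13, 1, 9, 3, 4, 2, 6, 7, 8, 12, 11, 5, 15, 14, 0, 16, 10]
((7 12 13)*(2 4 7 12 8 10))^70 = ((2 4 7 8 10)(12 13))^70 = (13)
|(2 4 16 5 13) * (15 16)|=6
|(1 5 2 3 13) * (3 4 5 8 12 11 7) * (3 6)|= 24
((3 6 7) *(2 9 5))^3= (9)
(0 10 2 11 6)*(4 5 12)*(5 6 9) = (0 10 2 11 9 5 12 4 6) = [10, 1, 11, 3, 6, 12, 0, 7, 8, 5, 2, 9, 4]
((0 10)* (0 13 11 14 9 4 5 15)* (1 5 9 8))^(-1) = (0 15 5 1 8 14 11 13 10)(4 9)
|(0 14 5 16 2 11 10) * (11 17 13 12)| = |(0 14 5 16 2 17 13 12 11 10)| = 10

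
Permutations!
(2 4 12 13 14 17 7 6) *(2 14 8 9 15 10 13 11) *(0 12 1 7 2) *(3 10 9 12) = (0 3 10 13 8 12 11)(1 7 6 14 17 2 4)(9 15) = [3, 7, 4, 10, 1, 5, 14, 6, 12, 15, 13, 0, 11, 8, 17, 9, 16, 2]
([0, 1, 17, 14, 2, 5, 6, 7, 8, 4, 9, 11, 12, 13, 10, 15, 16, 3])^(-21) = (17)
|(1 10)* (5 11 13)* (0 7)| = 6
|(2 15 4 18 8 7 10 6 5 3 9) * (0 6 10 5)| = |(0 6)(2 15 4 18 8 7 5 3 9)| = 18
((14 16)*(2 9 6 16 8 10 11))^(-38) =(2 6 14 10)(8 11 9 16)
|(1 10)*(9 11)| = 2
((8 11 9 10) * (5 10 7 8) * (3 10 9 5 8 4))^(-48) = ((3 10 8 11 5 9 7 4))^(-48) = (11)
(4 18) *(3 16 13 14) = [0, 1, 2, 16, 18, 5, 6, 7, 8, 9, 10, 11, 12, 14, 3, 15, 13, 17, 4] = (3 16 13 14)(4 18)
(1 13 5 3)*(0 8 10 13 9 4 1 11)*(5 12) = (0 8 10 13 12 5 3 11)(1 9 4) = [8, 9, 2, 11, 1, 3, 6, 7, 10, 4, 13, 0, 5, 12]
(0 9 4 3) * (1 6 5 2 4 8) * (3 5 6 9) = [3, 9, 4, 0, 5, 2, 6, 7, 1, 8] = (0 3)(1 9 8)(2 4 5)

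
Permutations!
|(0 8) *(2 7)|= 2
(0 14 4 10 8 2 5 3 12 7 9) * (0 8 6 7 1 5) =(0 14 4 10 6 7 9 8 2)(1 5 3 12) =[14, 5, 0, 12, 10, 3, 7, 9, 2, 8, 6, 11, 1, 13, 4]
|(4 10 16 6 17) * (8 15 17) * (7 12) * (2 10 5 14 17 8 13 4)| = |(2 10 16 6 13 4 5 14 17)(7 12)(8 15)| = 18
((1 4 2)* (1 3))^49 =((1 4 2 3))^49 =(1 4 2 3)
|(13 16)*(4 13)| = |(4 13 16)| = 3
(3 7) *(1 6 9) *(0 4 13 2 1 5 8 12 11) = (0 4 13 2 1 6 9 5 8 12 11)(3 7) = [4, 6, 1, 7, 13, 8, 9, 3, 12, 5, 10, 0, 11, 2]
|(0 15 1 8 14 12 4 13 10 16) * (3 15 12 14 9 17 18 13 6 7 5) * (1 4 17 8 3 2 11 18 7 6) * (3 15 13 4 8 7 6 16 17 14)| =90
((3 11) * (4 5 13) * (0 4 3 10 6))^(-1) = ((0 4 5 13 3 11 10 6))^(-1) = (0 6 10 11 3 13 5 4)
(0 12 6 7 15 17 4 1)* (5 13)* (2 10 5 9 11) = (0 12 6 7 15 17 4 1)(2 10 5 13 9 11) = [12, 0, 10, 3, 1, 13, 7, 15, 8, 11, 5, 2, 6, 9, 14, 17, 16, 4]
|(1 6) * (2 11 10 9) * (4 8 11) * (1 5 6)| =|(2 4 8 11 10 9)(5 6)| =6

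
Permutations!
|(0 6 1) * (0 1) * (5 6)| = 3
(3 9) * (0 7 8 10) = (0 7 8 10)(3 9) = [7, 1, 2, 9, 4, 5, 6, 8, 10, 3, 0]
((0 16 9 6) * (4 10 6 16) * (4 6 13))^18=((0 6)(4 10 13)(9 16))^18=(16)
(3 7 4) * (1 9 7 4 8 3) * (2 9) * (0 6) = [6, 2, 9, 4, 1, 5, 0, 8, 3, 7] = (0 6)(1 2 9 7 8 3 4)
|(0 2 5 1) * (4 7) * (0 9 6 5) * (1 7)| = |(0 2)(1 9 6 5 7 4)| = 6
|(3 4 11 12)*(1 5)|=4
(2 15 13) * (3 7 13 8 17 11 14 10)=(2 15 8 17 11 14 10 3 7 13)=[0, 1, 15, 7, 4, 5, 6, 13, 17, 9, 3, 14, 12, 2, 10, 8, 16, 11]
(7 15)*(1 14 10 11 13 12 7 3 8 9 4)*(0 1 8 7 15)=(0 1 14 10 11 13 12 15 3 7)(4 8 9)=[1, 14, 2, 7, 8, 5, 6, 0, 9, 4, 11, 13, 15, 12, 10, 3]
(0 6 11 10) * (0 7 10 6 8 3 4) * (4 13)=(0 8 3 13 4)(6 11)(7 10)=[8, 1, 2, 13, 0, 5, 11, 10, 3, 9, 7, 6, 12, 4]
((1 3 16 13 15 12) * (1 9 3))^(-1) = (3 9 12 15 13 16)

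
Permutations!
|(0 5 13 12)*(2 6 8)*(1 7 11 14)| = |(0 5 13 12)(1 7 11 14)(2 6 8)| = 12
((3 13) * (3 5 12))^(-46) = (3 5)(12 13)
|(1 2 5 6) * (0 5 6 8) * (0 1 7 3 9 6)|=|(0 5 8 1 2)(3 9 6 7)|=20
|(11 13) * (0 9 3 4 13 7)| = 7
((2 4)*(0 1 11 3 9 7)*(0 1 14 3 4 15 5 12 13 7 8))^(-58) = ((0 14 3 9 8)(1 11 4 2 15 5 12 13 7))^(-58) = (0 3 8 14 9)(1 5 11 12 4 13 2 7 15)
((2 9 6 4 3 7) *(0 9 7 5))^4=((0 9 6 4 3 5)(2 7))^4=(0 3 6)(4 9 5)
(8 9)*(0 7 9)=(0 7 9 8)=[7, 1, 2, 3, 4, 5, 6, 9, 0, 8]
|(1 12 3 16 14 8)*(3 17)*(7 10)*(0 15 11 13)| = |(0 15 11 13)(1 12 17 3 16 14 8)(7 10)| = 28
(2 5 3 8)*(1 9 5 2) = [0, 9, 2, 8, 4, 3, 6, 7, 1, 5] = (1 9 5 3 8)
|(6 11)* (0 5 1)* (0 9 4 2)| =|(0 5 1 9 4 2)(6 11)| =6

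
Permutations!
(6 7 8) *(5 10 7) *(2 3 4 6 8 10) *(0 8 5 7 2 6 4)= (0 8 5 6 7 10 2 3)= [8, 1, 3, 0, 4, 6, 7, 10, 5, 9, 2]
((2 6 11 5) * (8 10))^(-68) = (11)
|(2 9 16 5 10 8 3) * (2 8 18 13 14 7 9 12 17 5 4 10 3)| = 24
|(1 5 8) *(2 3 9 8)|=6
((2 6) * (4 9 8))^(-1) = ((2 6)(4 9 8))^(-1) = (2 6)(4 8 9)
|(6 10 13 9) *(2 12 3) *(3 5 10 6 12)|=|(2 3)(5 10 13 9 12)|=10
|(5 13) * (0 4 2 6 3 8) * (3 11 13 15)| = |(0 4 2 6 11 13 5 15 3 8)| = 10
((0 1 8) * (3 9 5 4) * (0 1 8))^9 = (3 9 5 4)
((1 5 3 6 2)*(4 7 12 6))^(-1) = ((1 5 3 4 7 12 6 2))^(-1) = (1 2 6 12 7 4 3 5)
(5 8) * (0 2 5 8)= [2, 1, 5, 3, 4, 0, 6, 7, 8]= (8)(0 2 5)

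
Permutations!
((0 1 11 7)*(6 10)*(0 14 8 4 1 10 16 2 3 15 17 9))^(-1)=(0 9 17 15 3 2 16 6 10)(1 4 8 14 7 11)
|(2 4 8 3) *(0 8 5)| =|(0 8 3 2 4 5)| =6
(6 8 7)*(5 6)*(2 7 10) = [0, 1, 7, 3, 4, 6, 8, 5, 10, 9, 2] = (2 7 5 6 8 10)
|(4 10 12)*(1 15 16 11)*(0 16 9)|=|(0 16 11 1 15 9)(4 10 12)|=6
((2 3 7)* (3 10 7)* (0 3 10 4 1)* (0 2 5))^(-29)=((0 3 10 7 5)(1 2 4))^(-29)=(0 3 10 7 5)(1 2 4)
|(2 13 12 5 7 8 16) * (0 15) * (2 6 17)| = |(0 15)(2 13 12 5 7 8 16 6 17)| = 18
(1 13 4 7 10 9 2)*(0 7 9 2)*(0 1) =(0 7 10 2)(1 13 4 9) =[7, 13, 0, 3, 9, 5, 6, 10, 8, 1, 2, 11, 12, 4]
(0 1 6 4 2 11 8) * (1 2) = (0 2 11 8)(1 6 4) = [2, 6, 11, 3, 1, 5, 4, 7, 0, 9, 10, 8]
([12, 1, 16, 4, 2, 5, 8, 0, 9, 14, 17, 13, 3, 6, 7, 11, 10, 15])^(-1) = (0 7 14 9 8 6 13 11 15 17 10 16 2 4 3 12)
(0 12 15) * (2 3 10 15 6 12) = (0 2 3 10 15)(6 12) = [2, 1, 3, 10, 4, 5, 12, 7, 8, 9, 15, 11, 6, 13, 14, 0]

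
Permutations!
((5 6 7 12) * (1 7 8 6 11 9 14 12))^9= ((1 7)(5 11 9 14 12)(6 8))^9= (1 7)(5 12 14 9 11)(6 8)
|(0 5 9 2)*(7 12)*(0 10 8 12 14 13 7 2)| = 12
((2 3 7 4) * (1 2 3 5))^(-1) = (1 5 2)(3 4 7)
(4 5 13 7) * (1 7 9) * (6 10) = [0, 7, 2, 3, 5, 13, 10, 4, 8, 1, 6, 11, 12, 9] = (1 7 4 5 13 9)(6 10)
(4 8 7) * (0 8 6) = (0 8 7 4 6) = [8, 1, 2, 3, 6, 5, 0, 4, 7]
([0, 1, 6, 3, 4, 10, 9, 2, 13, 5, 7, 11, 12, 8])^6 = [0, 1, 2, 3, 4, 5, 6, 7, 8, 9, 10, 11, 12, 13]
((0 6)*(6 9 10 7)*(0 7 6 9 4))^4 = ((0 4)(6 7 9 10))^4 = (10)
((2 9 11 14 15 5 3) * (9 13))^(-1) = ((2 13 9 11 14 15 5 3))^(-1) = (2 3 5 15 14 11 9 13)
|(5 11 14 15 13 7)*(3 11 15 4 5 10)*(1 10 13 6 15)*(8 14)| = 8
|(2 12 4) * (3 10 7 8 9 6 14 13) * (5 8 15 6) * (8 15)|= 30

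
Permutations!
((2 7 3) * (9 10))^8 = ((2 7 3)(9 10))^8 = (10)(2 3 7)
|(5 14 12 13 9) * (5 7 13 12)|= |(5 14)(7 13 9)|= 6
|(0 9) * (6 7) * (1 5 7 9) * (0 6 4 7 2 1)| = |(1 5 2)(4 7)(6 9)| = 6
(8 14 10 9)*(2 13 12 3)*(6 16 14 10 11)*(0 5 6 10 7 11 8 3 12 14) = (0 5 6 16)(2 13 14 8 7 11 10 9 3) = [5, 1, 13, 2, 4, 6, 16, 11, 7, 3, 9, 10, 12, 14, 8, 15, 0]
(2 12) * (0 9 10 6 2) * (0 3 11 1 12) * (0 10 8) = (0 9 8)(1 12 3 11)(2 10 6) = [9, 12, 10, 11, 4, 5, 2, 7, 0, 8, 6, 1, 3]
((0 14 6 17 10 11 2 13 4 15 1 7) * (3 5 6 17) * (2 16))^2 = (0 17 11 2 4 1)(3 6 5)(7 14 10 16 13 15)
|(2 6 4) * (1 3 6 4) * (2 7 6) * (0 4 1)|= |(0 4 7 6)(1 3 2)|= 12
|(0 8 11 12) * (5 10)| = 4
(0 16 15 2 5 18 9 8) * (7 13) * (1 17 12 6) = (0 16 15 2 5 18 9 8)(1 17 12 6)(7 13) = [16, 17, 5, 3, 4, 18, 1, 13, 0, 8, 10, 11, 6, 7, 14, 2, 15, 12, 9]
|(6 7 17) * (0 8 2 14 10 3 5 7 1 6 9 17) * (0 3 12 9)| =24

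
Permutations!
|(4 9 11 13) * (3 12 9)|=6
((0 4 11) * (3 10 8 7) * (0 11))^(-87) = ((11)(0 4)(3 10 8 7))^(-87) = (11)(0 4)(3 10 8 7)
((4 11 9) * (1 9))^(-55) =(1 9 4 11)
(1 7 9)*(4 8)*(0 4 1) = [4, 7, 2, 3, 8, 5, 6, 9, 1, 0] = (0 4 8 1 7 9)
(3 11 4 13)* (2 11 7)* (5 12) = (2 11 4 13 3 7)(5 12) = [0, 1, 11, 7, 13, 12, 6, 2, 8, 9, 10, 4, 5, 3]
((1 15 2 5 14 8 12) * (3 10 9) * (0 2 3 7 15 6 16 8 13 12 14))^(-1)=((0 2 5)(1 6 16 8 14 13 12)(3 10 9 7 15))^(-1)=(0 5 2)(1 12 13 14 8 16 6)(3 15 7 9 10)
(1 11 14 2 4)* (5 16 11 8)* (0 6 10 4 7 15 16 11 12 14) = (0 6 10 4 1 8 5 11)(2 7 15 16 12 14) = [6, 8, 7, 3, 1, 11, 10, 15, 5, 9, 4, 0, 14, 13, 2, 16, 12]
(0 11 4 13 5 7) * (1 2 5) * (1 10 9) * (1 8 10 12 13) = (0 11 4 1 2 5 7)(8 10 9)(12 13) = [11, 2, 5, 3, 1, 7, 6, 0, 10, 8, 9, 4, 13, 12]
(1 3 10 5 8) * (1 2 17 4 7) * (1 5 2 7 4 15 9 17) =(1 3 10 2)(5 8 7)(9 17 15) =[0, 3, 1, 10, 4, 8, 6, 5, 7, 17, 2, 11, 12, 13, 14, 9, 16, 15]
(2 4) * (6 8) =(2 4)(6 8) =[0, 1, 4, 3, 2, 5, 8, 7, 6]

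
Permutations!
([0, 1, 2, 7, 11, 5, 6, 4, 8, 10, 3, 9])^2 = (3 4 9)(7 11 10)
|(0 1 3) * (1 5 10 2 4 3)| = 6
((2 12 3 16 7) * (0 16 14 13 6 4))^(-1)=(0 4 6 13 14 3 12 2 7 16)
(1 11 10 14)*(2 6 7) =(1 11 10 14)(2 6 7) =[0, 11, 6, 3, 4, 5, 7, 2, 8, 9, 14, 10, 12, 13, 1]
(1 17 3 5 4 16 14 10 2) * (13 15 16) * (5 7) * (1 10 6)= (1 17 3 7 5 4 13 15 16 14 6)(2 10)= [0, 17, 10, 7, 13, 4, 1, 5, 8, 9, 2, 11, 12, 15, 6, 16, 14, 3]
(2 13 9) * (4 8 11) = [0, 1, 13, 3, 8, 5, 6, 7, 11, 2, 10, 4, 12, 9] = (2 13 9)(4 8 11)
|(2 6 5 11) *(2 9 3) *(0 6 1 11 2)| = 8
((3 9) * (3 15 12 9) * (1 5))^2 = (9 12 15)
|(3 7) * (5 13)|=2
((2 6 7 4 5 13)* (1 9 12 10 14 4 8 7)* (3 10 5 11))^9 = (1 12 13 6 9 5 2)(3 11 4 14 10)(7 8)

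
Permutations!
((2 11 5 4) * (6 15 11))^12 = (15)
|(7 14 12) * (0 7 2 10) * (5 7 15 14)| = 6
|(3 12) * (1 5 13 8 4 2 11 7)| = |(1 5 13 8 4 2 11 7)(3 12)| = 8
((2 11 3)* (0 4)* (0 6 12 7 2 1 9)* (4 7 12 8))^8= (12)(0 7 2 11 3 1 9)(4 8 6)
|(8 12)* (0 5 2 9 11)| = |(0 5 2 9 11)(8 12)| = 10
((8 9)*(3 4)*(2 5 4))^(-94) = (9)(2 4)(3 5)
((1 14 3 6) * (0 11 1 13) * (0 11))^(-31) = ((1 14 3 6 13 11))^(-31) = (1 11 13 6 3 14)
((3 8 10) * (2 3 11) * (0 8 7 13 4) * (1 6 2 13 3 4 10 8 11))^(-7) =(0 11 13 10 1 6 2 4)(3 7)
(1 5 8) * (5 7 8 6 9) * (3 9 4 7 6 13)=[0, 6, 2, 9, 7, 13, 4, 8, 1, 5, 10, 11, 12, 3]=(1 6 4 7 8)(3 9 5 13)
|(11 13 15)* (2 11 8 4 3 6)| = 8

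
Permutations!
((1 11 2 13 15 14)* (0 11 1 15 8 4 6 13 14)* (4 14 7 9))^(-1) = (0 15 14 8 13 6 4 9 7 2 11)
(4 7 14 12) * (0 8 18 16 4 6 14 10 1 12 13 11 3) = (0 8 18 16 4 7 10 1 12 6 14 13 11 3) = [8, 12, 2, 0, 7, 5, 14, 10, 18, 9, 1, 3, 6, 11, 13, 15, 4, 17, 16]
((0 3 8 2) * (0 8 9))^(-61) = (0 9 3)(2 8)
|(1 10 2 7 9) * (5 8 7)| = |(1 10 2 5 8 7 9)| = 7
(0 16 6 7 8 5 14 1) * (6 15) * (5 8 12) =(0 16 15 6 7 12 5 14 1) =[16, 0, 2, 3, 4, 14, 7, 12, 8, 9, 10, 11, 5, 13, 1, 6, 15]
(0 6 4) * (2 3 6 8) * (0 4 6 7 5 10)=(0 8 2 3 7 5 10)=[8, 1, 3, 7, 4, 10, 6, 5, 2, 9, 0]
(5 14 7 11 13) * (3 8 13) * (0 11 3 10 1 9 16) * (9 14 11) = [9, 14, 2, 8, 4, 11, 6, 3, 13, 16, 1, 10, 12, 5, 7, 15, 0] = (0 9 16)(1 14 7 3 8 13 5 11 10)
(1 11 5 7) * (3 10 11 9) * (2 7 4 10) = (1 9 3 2 7)(4 10 11 5) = [0, 9, 7, 2, 10, 4, 6, 1, 8, 3, 11, 5]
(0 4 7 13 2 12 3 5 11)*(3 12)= (0 4 7 13 2 3 5 11)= [4, 1, 3, 5, 7, 11, 6, 13, 8, 9, 10, 0, 12, 2]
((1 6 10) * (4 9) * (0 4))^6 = (10)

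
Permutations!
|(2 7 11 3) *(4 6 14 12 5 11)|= |(2 7 4 6 14 12 5 11 3)|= 9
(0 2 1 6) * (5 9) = [2, 6, 1, 3, 4, 9, 0, 7, 8, 5] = (0 2 1 6)(5 9)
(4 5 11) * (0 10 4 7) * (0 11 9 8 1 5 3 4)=(0 10)(1 5 9 8)(3 4)(7 11)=[10, 5, 2, 4, 3, 9, 6, 11, 1, 8, 0, 7]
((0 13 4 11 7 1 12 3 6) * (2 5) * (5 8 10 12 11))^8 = ((0 13 4 5 2 8 10 12 3 6)(1 11 7))^8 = (0 3 10 2 4)(1 7 11)(5 13 6 12 8)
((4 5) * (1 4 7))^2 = (1 5)(4 7)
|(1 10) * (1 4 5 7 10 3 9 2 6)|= 20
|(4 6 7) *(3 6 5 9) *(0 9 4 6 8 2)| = |(0 9 3 8 2)(4 5)(6 7)| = 10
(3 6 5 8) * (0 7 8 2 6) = [7, 1, 6, 0, 4, 2, 5, 8, 3] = (0 7 8 3)(2 6 5)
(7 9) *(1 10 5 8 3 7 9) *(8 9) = (1 10 5 9 8 3 7) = [0, 10, 2, 7, 4, 9, 6, 1, 3, 8, 5]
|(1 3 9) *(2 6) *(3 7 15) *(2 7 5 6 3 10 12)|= 10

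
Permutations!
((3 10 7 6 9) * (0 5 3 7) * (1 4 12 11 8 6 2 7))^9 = ((0 5 3 10)(1 4 12 11 8 6 9)(2 7))^9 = (0 5 3 10)(1 12 8 9 4 11 6)(2 7)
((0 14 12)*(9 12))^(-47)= (0 14 9 12)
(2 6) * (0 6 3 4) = (0 6 2 3 4) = [6, 1, 3, 4, 0, 5, 2]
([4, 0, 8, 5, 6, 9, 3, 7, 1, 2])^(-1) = (0 1 8 2 9 5 3 6 4)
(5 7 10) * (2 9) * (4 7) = [0, 1, 9, 3, 7, 4, 6, 10, 8, 2, 5] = (2 9)(4 7 10 5)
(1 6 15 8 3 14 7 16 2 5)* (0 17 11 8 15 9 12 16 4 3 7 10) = (0 17 11 8 7 4 3 14 10)(1 6 9 12 16 2 5) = [17, 6, 5, 14, 3, 1, 9, 4, 7, 12, 0, 8, 16, 13, 10, 15, 2, 11]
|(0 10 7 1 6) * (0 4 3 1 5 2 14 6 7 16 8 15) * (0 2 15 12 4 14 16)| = 10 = |(0 10)(1 7 5 15 2 16 8 12 4 3)(6 14)|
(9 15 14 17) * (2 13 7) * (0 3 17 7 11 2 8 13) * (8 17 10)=(0 3 10 8 13 11 2)(7 17 9 15 14)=[3, 1, 0, 10, 4, 5, 6, 17, 13, 15, 8, 2, 12, 11, 7, 14, 16, 9]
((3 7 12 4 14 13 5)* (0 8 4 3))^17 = ((0 8 4 14 13 5)(3 7 12))^17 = (0 5 13 14 4 8)(3 12 7)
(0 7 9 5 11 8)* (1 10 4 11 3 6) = (0 7 9 5 3 6 1 10 4 11 8) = [7, 10, 2, 6, 11, 3, 1, 9, 0, 5, 4, 8]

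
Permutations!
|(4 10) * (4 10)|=|(10)|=1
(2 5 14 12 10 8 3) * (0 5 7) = (0 5 14 12 10 8 3 2 7) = [5, 1, 7, 2, 4, 14, 6, 0, 3, 9, 8, 11, 10, 13, 12]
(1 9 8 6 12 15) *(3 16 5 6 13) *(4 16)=(1 9 8 13 3 4 16 5 6 12 15)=[0, 9, 2, 4, 16, 6, 12, 7, 13, 8, 10, 11, 15, 3, 14, 1, 5]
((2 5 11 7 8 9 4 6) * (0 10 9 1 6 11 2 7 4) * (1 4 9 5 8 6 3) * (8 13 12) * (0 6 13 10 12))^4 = ((0 12 8 4 11 9 6 7 13)(1 3)(2 10 5))^4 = (0 11 13 4 7 8 6 12 9)(2 10 5)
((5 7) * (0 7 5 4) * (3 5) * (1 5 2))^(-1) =(0 4 7)(1 2 3 5)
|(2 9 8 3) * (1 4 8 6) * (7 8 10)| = 9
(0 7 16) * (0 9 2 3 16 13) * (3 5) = [7, 1, 5, 16, 4, 3, 6, 13, 8, 2, 10, 11, 12, 0, 14, 15, 9] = (0 7 13)(2 5 3 16 9)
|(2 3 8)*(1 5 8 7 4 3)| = 12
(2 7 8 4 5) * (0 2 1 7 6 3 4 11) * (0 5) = (0 2 6 3 4)(1 7 8 11 5) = [2, 7, 6, 4, 0, 1, 3, 8, 11, 9, 10, 5]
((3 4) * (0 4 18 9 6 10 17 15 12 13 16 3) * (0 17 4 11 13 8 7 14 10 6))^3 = ((0 11 13 16 3 18 9)(4 17 15 12 8 7 14 10))^3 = (0 16 9 13 18 11 3)(4 12 14 17 8 10 15 7)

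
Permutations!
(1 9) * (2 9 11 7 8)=(1 11 7 8 2 9)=[0, 11, 9, 3, 4, 5, 6, 8, 2, 1, 10, 7]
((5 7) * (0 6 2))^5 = (0 2 6)(5 7)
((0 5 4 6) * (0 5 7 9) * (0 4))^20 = (0 9 6)(4 5 7)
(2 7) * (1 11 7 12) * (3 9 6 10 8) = (1 11 7 2 12)(3 9 6 10 8) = [0, 11, 12, 9, 4, 5, 10, 2, 3, 6, 8, 7, 1]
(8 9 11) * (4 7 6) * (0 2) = (0 2)(4 7 6)(8 9 11) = [2, 1, 0, 3, 7, 5, 4, 6, 9, 11, 10, 8]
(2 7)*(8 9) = [0, 1, 7, 3, 4, 5, 6, 2, 9, 8] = (2 7)(8 9)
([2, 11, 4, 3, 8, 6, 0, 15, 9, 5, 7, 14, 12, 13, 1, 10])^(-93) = (15)(0 5 8 2 6 9 4)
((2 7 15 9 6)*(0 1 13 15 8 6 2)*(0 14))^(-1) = ((0 1 13 15 9 2 7 8 6 14))^(-1) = (0 14 6 8 7 2 9 15 13 1)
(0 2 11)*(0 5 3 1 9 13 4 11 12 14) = [2, 9, 12, 1, 11, 3, 6, 7, 8, 13, 10, 5, 14, 4, 0] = (0 2 12 14)(1 9 13 4 11 5 3)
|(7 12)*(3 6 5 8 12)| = |(3 6 5 8 12 7)| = 6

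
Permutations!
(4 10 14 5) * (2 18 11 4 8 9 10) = (2 18 11 4)(5 8 9 10 14) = [0, 1, 18, 3, 2, 8, 6, 7, 9, 10, 14, 4, 12, 13, 5, 15, 16, 17, 11]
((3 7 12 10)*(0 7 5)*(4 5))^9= ((0 7 12 10 3 4 5))^9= (0 12 3 5 7 10 4)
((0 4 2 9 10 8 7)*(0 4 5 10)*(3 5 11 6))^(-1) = ((0 11 6 3 5 10 8 7 4 2 9))^(-1) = (0 9 2 4 7 8 10 5 3 6 11)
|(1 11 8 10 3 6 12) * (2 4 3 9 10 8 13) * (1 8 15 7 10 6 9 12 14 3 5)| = 60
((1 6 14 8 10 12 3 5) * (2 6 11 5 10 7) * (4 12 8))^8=((1 11 5)(2 6 14 4 12 3 10 8 7))^8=(1 5 11)(2 7 8 10 3 12 4 14 6)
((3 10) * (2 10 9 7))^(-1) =((2 10 3 9 7))^(-1) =(2 7 9 3 10)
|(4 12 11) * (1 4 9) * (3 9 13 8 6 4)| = 6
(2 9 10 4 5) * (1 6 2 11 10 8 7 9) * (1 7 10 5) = (1 6 2 7 9 8 10 4)(5 11) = [0, 6, 7, 3, 1, 11, 2, 9, 10, 8, 4, 5]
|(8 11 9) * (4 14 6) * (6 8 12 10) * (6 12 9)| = 10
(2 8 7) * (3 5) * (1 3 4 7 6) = (1 3 5 4 7 2 8 6) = [0, 3, 8, 5, 7, 4, 1, 2, 6]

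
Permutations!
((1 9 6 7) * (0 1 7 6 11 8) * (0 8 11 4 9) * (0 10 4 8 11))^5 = (0 8 4 1 11 9 10)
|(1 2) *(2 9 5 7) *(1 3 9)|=5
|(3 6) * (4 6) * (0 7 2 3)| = 6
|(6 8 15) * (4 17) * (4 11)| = 3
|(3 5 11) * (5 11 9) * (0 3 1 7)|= |(0 3 11 1 7)(5 9)|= 10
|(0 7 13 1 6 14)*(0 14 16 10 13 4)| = |(0 7 4)(1 6 16 10 13)| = 15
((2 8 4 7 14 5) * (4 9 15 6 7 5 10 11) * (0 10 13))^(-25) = ((0 10 11 4 5 2 8 9 15 6 7 14 13))^(-25) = (0 10 11 4 5 2 8 9 15 6 7 14 13)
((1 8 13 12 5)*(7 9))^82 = ((1 8 13 12 5)(7 9))^82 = (1 13 5 8 12)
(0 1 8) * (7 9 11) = (0 1 8)(7 9 11) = [1, 8, 2, 3, 4, 5, 6, 9, 0, 11, 10, 7]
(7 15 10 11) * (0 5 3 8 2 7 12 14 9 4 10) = (0 5 3 8 2 7 15)(4 10 11 12 14 9) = [5, 1, 7, 8, 10, 3, 6, 15, 2, 4, 11, 12, 14, 13, 9, 0]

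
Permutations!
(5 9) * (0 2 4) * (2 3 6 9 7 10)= (0 3 6 9 5 7 10 2 4)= [3, 1, 4, 6, 0, 7, 9, 10, 8, 5, 2]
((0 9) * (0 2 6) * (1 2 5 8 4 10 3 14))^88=((0 9 5 8 4 10 3 14 1 2 6))^88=(14)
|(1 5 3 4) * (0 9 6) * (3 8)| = |(0 9 6)(1 5 8 3 4)| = 15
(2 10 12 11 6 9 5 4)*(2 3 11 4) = [0, 1, 10, 11, 3, 2, 9, 7, 8, 5, 12, 6, 4] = (2 10 12 4 3 11 6 9 5)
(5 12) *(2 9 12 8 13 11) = (2 9 12 5 8 13 11) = [0, 1, 9, 3, 4, 8, 6, 7, 13, 12, 10, 2, 5, 11]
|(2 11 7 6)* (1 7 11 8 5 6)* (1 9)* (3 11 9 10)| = |(1 7 10 3 11 9)(2 8 5 6)| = 12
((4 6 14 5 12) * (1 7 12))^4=(1 6 7 14 12 5 4)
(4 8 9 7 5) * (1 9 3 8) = (1 9 7 5 4)(3 8) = [0, 9, 2, 8, 1, 4, 6, 5, 3, 7]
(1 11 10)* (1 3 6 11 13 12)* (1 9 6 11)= (1 13 12 9 6)(3 11 10)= [0, 13, 2, 11, 4, 5, 1, 7, 8, 6, 3, 10, 9, 12]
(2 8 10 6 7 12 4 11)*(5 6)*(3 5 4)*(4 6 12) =(2 8 10 6 7 4 11)(3 5 12) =[0, 1, 8, 5, 11, 12, 7, 4, 10, 9, 6, 2, 3]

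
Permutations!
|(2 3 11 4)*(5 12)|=4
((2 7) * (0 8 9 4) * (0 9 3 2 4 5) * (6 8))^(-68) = (0 2 5 3 9 8 4 6 7)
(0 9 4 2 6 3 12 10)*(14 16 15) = (0 9 4 2 6 3 12 10)(14 16 15) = [9, 1, 6, 12, 2, 5, 3, 7, 8, 4, 0, 11, 10, 13, 16, 14, 15]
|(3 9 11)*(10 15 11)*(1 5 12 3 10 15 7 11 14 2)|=24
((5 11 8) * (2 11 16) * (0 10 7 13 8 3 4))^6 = (0 16 10 2 7 11 13 3 8 4 5)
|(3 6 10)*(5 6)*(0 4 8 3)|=|(0 4 8 3 5 6 10)|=7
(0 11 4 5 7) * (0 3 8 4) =(0 11)(3 8 4 5 7) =[11, 1, 2, 8, 5, 7, 6, 3, 4, 9, 10, 0]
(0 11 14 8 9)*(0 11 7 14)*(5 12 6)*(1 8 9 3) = [7, 8, 2, 1, 4, 12, 5, 14, 3, 11, 10, 0, 6, 13, 9] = (0 7 14 9 11)(1 8 3)(5 12 6)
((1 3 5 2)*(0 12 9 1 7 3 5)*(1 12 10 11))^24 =((0 10 11 1 5 2 7 3)(9 12))^24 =(12)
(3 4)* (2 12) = (2 12)(3 4) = [0, 1, 12, 4, 3, 5, 6, 7, 8, 9, 10, 11, 2]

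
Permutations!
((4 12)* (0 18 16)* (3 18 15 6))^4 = ((0 15 6 3 18 16)(4 12))^4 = (0 18 6)(3 15 16)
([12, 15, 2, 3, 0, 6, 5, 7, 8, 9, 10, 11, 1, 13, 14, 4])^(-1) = (0 4 15 1 12)(5 6)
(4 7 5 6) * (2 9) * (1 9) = (1 9 2)(4 7 5 6) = [0, 9, 1, 3, 7, 6, 4, 5, 8, 2]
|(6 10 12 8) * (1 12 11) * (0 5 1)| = 8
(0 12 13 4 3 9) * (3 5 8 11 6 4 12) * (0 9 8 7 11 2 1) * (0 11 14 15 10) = (0 3 8 2 1 11 6 4 5 7 14 15 10)(12 13) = [3, 11, 1, 8, 5, 7, 4, 14, 2, 9, 0, 6, 13, 12, 15, 10]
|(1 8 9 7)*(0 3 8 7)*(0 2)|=|(0 3 8 9 2)(1 7)|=10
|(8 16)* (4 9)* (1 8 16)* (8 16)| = 6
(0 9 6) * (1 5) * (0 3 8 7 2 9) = (1 5)(2 9 6 3 8 7) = [0, 5, 9, 8, 4, 1, 3, 2, 7, 6]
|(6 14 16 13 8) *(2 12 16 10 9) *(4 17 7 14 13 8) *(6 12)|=|(2 6 13 4 17 7 14 10 9)(8 12 16)|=9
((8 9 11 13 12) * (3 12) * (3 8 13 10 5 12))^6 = (5 10 11 9 8 13 12) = ((5 12 13 8 9 11 10))^6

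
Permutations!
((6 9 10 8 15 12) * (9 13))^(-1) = (6 12 15 8 10 9 13)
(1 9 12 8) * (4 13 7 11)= (1 9 12 8)(4 13 7 11)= [0, 9, 2, 3, 13, 5, 6, 11, 1, 12, 10, 4, 8, 7]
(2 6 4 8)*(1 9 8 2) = (1 9 8)(2 6 4) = [0, 9, 6, 3, 2, 5, 4, 7, 1, 8]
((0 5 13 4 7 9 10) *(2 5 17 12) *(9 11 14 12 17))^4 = (17)(0 9 10)(2 7)(4 12)(5 11)(13 14)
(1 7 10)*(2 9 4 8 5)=(1 7 10)(2 9 4 8 5)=[0, 7, 9, 3, 8, 2, 6, 10, 5, 4, 1]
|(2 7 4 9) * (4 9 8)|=6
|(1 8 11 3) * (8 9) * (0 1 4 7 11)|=|(0 1 9 8)(3 4 7 11)|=4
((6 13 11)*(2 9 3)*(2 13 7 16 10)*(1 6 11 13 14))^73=((1 6 7 16 10 2 9 3 14))^73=(1 6 7 16 10 2 9 3 14)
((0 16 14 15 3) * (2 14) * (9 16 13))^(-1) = (0 3 15 14 2 16 9 13)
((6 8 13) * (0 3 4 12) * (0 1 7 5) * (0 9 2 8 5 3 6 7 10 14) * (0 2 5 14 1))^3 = ((0 6 14 2 8 13 7 3 4 12)(1 10)(5 9))^3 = (0 2 7 12 14 13 4 6 8 3)(1 10)(5 9)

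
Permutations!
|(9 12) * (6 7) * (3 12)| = 6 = |(3 12 9)(6 7)|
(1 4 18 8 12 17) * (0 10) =[10, 4, 2, 3, 18, 5, 6, 7, 12, 9, 0, 11, 17, 13, 14, 15, 16, 1, 8] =(0 10)(1 4 18 8 12 17)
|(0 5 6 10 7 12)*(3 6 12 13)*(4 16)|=|(0 5 12)(3 6 10 7 13)(4 16)|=30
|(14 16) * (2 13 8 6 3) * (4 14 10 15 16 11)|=15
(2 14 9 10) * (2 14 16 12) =(2 16 12)(9 10 14) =[0, 1, 16, 3, 4, 5, 6, 7, 8, 10, 14, 11, 2, 13, 9, 15, 12]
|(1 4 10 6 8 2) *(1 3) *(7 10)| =8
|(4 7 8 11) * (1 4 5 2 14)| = 8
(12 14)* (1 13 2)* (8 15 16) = (1 13 2)(8 15 16)(12 14) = [0, 13, 1, 3, 4, 5, 6, 7, 15, 9, 10, 11, 14, 2, 12, 16, 8]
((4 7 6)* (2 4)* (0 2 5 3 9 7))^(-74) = ((0 2 4)(3 9 7 6 5))^(-74) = (0 2 4)(3 9 7 6 5)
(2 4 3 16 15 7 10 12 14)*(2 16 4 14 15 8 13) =(2 14 16 8 13)(3 4)(7 10 12 15) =[0, 1, 14, 4, 3, 5, 6, 10, 13, 9, 12, 11, 15, 2, 16, 7, 8]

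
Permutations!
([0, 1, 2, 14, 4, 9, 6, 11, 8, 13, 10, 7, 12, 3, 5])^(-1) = (3 13 9 5 14)(7 11)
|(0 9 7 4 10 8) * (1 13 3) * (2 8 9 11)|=12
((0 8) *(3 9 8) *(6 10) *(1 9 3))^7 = (0 8 9 1)(6 10)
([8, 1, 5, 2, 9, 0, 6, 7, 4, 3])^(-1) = (0 5 2 3 9 4 8)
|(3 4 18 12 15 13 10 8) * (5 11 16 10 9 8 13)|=12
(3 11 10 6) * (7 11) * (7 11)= (3 11 10 6)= [0, 1, 2, 11, 4, 5, 3, 7, 8, 9, 6, 10]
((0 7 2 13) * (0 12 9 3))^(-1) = (0 3 9 12 13 2 7)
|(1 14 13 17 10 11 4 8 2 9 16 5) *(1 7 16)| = 30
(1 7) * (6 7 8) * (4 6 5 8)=[0, 4, 2, 3, 6, 8, 7, 1, 5]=(1 4 6 7)(5 8)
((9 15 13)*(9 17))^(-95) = (9 15 13 17)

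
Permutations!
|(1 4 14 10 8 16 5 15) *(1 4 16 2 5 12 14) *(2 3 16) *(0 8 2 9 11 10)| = 24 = |(0 8 3 16 12 14)(1 9 11 10 2 5 15 4)|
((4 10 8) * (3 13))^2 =(13)(4 8 10)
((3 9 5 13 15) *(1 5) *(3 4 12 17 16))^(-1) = (1 9 3 16 17 12 4 15 13 5)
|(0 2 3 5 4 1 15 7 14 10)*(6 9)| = 10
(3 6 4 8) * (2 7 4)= [0, 1, 7, 6, 8, 5, 2, 4, 3]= (2 7 4 8 3 6)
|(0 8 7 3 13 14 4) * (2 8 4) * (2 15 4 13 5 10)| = 30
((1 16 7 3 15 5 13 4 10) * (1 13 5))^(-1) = (1 15 3 7 16)(4 13 10)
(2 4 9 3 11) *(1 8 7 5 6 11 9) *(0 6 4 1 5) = [6, 8, 1, 9, 5, 4, 11, 0, 7, 3, 10, 2] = (0 6 11 2 1 8 7)(3 9)(4 5)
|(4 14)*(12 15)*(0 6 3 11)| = |(0 6 3 11)(4 14)(12 15)| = 4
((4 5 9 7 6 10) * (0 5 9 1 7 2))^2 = (0 1 6 4 2 5 7 10 9)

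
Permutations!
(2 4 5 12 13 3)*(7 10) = (2 4 5 12 13 3)(7 10) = [0, 1, 4, 2, 5, 12, 6, 10, 8, 9, 7, 11, 13, 3]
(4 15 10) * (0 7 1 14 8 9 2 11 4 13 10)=(0 7 1 14 8 9 2 11 4 15)(10 13)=[7, 14, 11, 3, 15, 5, 6, 1, 9, 2, 13, 4, 12, 10, 8, 0]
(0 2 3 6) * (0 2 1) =(0 1)(2 3 6) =[1, 0, 3, 6, 4, 5, 2]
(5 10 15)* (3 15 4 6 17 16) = [0, 1, 2, 15, 6, 10, 17, 7, 8, 9, 4, 11, 12, 13, 14, 5, 3, 16] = (3 15 5 10 4 6 17 16)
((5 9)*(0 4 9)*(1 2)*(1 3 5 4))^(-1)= (0 5 3 2 1)(4 9)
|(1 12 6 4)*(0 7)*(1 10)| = 10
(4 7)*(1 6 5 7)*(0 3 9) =(0 3 9)(1 6 5 7 4) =[3, 6, 2, 9, 1, 7, 5, 4, 8, 0]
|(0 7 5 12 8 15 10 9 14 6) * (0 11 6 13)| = |(0 7 5 12 8 15 10 9 14 13)(6 11)| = 10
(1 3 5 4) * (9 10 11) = (1 3 5 4)(9 10 11) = [0, 3, 2, 5, 1, 4, 6, 7, 8, 10, 11, 9]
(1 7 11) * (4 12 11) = (1 7 4 12 11) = [0, 7, 2, 3, 12, 5, 6, 4, 8, 9, 10, 1, 11]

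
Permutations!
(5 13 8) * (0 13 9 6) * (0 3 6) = (0 13 8 5 9)(3 6) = [13, 1, 2, 6, 4, 9, 3, 7, 5, 0, 10, 11, 12, 8]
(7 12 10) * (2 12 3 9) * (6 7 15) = (2 12 10 15 6 7 3 9) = [0, 1, 12, 9, 4, 5, 7, 3, 8, 2, 15, 11, 10, 13, 14, 6]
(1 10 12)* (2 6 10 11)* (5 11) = (1 5 11 2 6 10 12) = [0, 5, 6, 3, 4, 11, 10, 7, 8, 9, 12, 2, 1]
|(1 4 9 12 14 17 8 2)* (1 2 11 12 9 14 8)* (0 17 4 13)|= 12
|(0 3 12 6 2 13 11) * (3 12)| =|(0 12 6 2 13 11)| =6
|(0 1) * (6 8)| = 2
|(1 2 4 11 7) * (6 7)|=6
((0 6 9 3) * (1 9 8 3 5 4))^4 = (9)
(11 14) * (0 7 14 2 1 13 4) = (0 7 14 11 2 1 13 4) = [7, 13, 1, 3, 0, 5, 6, 14, 8, 9, 10, 2, 12, 4, 11]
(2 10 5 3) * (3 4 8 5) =(2 10 3)(4 8 5) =[0, 1, 10, 2, 8, 4, 6, 7, 5, 9, 3]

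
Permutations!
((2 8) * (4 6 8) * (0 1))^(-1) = ((0 1)(2 4 6 8))^(-1) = (0 1)(2 8 6 4)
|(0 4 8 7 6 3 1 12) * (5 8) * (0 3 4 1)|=20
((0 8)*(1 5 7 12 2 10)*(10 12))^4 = (12)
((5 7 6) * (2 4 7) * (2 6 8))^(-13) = ((2 4 7 8)(5 6))^(-13) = (2 8 7 4)(5 6)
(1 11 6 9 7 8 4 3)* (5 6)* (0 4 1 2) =(0 4 3 2)(1 11 5 6 9 7 8) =[4, 11, 0, 2, 3, 6, 9, 8, 1, 7, 10, 5]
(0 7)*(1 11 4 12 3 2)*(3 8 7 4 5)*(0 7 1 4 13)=[13, 11, 4, 2, 12, 3, 6, 7, 1, 9, 10, 5, 8, 0]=(0 13)(1 11 5 3 2 4 12 8)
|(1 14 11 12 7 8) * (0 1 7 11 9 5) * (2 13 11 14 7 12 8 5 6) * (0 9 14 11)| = 24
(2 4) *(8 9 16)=(2 4)(8 9 16)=[0, 1, 4, 3, 2, 5, 6, 7, 9, 16, 10, 11, 12, 13, 14, 15, 8]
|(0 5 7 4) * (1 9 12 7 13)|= |(0 5 13 1 9 12 7 4)|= 8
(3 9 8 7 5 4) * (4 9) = [0, 1, 2, 4, 3, 9, 6, 5, 7, 8] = (3 4)(5 9 8 7)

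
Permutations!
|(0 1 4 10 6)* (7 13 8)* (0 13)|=8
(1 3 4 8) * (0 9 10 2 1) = (0 9 10 2 1 3 4 8) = [9, 3, 1, 4, 8, 5, 6, 7, 0, 10, 2]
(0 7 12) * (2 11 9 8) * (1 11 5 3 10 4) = (0 7 12)(1 11 9 8 2 5 3 10 4) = [7, 11, 5, 10, 1, 3, 6, 12, 2, 8, 4, 9, 0]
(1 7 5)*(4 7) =(1 4 7 5) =[0, 4, 2, 3, 7, 1, 6, 5]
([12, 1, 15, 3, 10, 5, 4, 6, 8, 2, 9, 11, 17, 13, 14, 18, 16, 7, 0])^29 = (0 9 7 18 10 17 15 4 12 2 6)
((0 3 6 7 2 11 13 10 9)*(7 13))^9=(0 13)(3 10)(6 9)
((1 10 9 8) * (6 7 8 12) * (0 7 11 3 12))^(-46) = ((0 7 8 1 10 9)(3 12 6 11))^(-46) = (0 8 10)(1 9 7)(3 6)(11 12)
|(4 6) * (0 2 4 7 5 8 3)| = 8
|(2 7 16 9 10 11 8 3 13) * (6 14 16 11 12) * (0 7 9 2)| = |(0 7 11 8 3 13)(2 9 10 12 6 14 16)| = 42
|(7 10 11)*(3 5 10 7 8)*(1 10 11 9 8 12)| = |(1 10 9 8 3 5 11 12)| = 8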